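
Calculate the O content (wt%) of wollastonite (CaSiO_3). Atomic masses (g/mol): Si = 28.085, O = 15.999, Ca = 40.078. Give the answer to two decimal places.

M(CaSiO_3) = 116.160 g/mol.
O contributes 3 × 15.999 = 47.997 g per mole.
47.997/116.160 = 0.4132 → 41.32%.

41.32 wt%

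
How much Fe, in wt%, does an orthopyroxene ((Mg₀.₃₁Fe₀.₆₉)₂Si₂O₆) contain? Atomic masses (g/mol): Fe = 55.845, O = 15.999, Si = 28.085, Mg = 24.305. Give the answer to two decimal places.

31.55 wt%

Molar mass of (Mg₀.₃₁Fe₀.₆₉)₂Si₂O₆: 0.62×24.305 + 1.38×55.845 + 2×28.085 + 6×15.999 = 244.299 g/mol.
Mass of Fe per formula unit: 1.38 × 55.845 = 77.066 g.
Weight fraction Fe = 77.066 / 244.299 = 0.3155.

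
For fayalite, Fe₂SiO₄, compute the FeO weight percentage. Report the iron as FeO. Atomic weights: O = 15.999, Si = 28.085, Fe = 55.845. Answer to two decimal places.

70.51 wt%

Molar mass of Fe₂SiO₄ = 2·55.845 + 1·28.085 + 4·15.999 = 203.771 g/mol.
Each formula unit contains 2 Fe, equivalent to 2/1 = 2.0000 mol FeO.
M(FeO) = 1×55.845 + 1×15.999 = 71.844 g/mol.
Mass of FeO per formula unit = 2.0000 × 71.844 = 143.688 g.
FeO wt% = 143.688 / 203.771 × 100 = 70.51%.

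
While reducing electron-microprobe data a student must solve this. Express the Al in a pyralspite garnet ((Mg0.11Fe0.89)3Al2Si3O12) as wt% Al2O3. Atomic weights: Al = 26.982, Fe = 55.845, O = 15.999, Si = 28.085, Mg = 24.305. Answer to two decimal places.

Formula mass = 487.334 g/mol.
2 Al → 1.0000 mol Al2O3 per formula unit; M(Al2O3) = 101.961, so Al2O3 mass = 101.961 g.
101.961/487.334 × 100 = 20.92 wt%.

20.92 wt%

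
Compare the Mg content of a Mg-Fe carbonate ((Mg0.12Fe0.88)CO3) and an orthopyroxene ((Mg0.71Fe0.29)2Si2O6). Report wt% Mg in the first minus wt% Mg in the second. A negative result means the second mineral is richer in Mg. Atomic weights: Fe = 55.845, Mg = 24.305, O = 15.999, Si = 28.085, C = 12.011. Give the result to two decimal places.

-13.15 percentage points

First mineral: 2.917 g Mg in 112.068 g formula = 2.60 wt% Mg.
Second mineral: 34.513 g Mg in 219.067 g formula = 15.75 wt% Mg.
2.60% − 15.75% gives a difference of -13.15 percentage points.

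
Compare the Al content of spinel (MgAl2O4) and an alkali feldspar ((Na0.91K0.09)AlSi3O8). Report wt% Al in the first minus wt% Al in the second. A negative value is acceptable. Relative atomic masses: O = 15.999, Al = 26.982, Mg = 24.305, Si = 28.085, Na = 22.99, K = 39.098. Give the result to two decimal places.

First mineral: 53.964 g Al in 142.265 g formula = 37.93 wt% Al.
Second mineral: 26.982 g Al in 263.669 g formula = 10.23 wt% Al.
37.93% − 10.23% gives a difference of 27.70 percentage points.

27.70 percentage points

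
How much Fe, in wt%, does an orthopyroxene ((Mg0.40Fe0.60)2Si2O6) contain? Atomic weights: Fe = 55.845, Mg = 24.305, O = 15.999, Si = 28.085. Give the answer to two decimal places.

28.08 wt%

Formula mass = 0.80*24.305 + 1.20*55.845 + 2*28.085 + 6*15.999 = 238.622 g/mol, of which 67.014 g is Fe.
So Fe makes up 67.014/238.622 = 0.2808 of the mass, i.e. 28.08%.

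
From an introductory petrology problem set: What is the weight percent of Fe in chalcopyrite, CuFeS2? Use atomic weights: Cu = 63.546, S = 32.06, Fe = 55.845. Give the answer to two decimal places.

M(CuFeS2) = 183.511 g/mol.
Fe contributes 1 × 55.845 = 55.845 g per mole.
55.845/183.511 = 0.3043 → 30.43%.

30.43 wt%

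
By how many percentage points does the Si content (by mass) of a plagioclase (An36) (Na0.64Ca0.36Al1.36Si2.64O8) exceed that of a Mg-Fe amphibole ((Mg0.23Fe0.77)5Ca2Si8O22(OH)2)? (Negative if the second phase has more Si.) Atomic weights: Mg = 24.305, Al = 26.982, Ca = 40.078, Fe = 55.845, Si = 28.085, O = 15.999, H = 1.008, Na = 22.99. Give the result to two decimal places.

M(Na0.64Ca0.36Al1.36Si2.64O8) = 267.974 g/mol, so wt% Si = 74.144/267.974 × 100 = 27.67%.
M((Mg0.23Fe0.77)5Ca2Si8O22(OH)2) = 933.782 g/mol, so wt% Si = 224.680/933.782 × 100 = 24.06%.
27.67 − 24.06 = 3.61 pp.

3.61 percentage points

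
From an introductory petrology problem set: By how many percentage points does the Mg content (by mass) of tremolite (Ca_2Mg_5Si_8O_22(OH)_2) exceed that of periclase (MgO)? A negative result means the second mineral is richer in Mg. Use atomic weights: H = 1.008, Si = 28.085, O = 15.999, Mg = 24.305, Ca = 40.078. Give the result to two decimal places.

Mg in Ca_2Mg_5Si_8O_22(OH)_2: molar mass 812.353 g/mol; 5×24.305 = 121.525 g → 14.96 wt%.
Mg in MgO: molar mass 40.304 g/mol; 1×24.305 = 24.305 g → 60.30 wt%.
Difference = 14.96 − 60.30 = -45.34 percentage points.

-45.34 percentage points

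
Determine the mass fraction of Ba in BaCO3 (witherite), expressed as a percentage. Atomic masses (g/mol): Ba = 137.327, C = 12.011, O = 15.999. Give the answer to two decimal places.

Formula mass = 1*137.327 + 1*12.011 + 3*15.999 = 197.335 g/mol, of which 137.327 g is Ba.
So Ba makes up 137.327/197.335 = 0.6959 of the mass, i.e. 69.59%.

69.59 mass %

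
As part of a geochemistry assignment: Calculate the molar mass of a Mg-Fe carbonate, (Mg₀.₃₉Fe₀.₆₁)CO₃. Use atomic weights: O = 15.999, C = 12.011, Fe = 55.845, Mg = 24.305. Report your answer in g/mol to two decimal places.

103.55 g/mol

The formula mass is the sum 0.39*24.305 + 0.61*55.845 + 1*12.011 + 3*15.999.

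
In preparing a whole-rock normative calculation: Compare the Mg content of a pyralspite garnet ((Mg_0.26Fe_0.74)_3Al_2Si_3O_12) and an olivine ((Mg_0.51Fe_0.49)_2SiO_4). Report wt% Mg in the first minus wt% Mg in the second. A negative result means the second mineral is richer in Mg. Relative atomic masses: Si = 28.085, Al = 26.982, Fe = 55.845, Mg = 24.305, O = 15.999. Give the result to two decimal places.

-10.44 percentage points

First mineral: 18.958 g Mg in 473.141 g formula = 4.01 wt% Mg.
Second mineral: 24.791 g Mg in 171.600 g formula = 14.45 wt% Mg.
4.01% − 14.45% gives a difference of -10.44 percentage points.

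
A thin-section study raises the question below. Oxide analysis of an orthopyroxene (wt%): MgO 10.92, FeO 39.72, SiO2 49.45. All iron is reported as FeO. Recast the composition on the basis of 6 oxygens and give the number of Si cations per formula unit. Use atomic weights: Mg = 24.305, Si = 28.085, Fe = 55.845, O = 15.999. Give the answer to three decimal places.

1.999 Si apfu

MgO: 10.92/40.304 = 0.27094 mol → 0.27094 mol Mg, 0.27094 mol O.
FeO: 39.72/71.844 = 0.55286 mol → 0.55286 mol Fe, 0.55286 mol O.
SiO2: 49.45/60.083 = 0.82303 mol → 0.82303 mol Si, 1.64606 mol O.
Total oxygen = 2.46986 mol. Normalization factor = 6/2.46986 = 2.42929.
Si per 6 O = 0.82303 × 2.42929 = 1.999.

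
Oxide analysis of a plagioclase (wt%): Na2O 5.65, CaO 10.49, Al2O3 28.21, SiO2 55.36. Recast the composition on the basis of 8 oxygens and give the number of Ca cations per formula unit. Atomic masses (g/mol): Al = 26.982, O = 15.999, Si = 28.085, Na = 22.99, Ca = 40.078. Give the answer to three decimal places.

0.507 Ca apfu

Na2O: 5.65/61.979 = 0.09116 mol → 0.18232 mol Na, 0.09116 mol O.
CaO: 10.49/56.077 = 0.18706 mol → 0.18706 mol Ca, 0.18706 mol O.
Al2O3: 28.21/101.961 = 0.27667 mol → 0.55334 mol Al, 0.83001 mol O.
SiO2: 55.36/60.083 = 0.92139 mol → 0.92139 mol Si, 1.84278 mol O.
Total oxygen = 2.95101 mol. Normalization factor = 8/2.95101 = 2.71094.
Ca per 8 O = 0.18706 × 2.71094 = 0.507.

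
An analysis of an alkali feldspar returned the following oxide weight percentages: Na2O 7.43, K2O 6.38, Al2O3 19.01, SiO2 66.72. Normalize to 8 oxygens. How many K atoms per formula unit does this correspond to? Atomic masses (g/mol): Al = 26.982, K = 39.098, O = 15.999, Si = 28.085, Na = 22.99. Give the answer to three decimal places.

0.365 K apfu

Na2O (M=61.979): mol = 0.11988; Na = 0.23976, O = 0.11988.
K2O (M=94.195): mol = 0.06773; K = 0.13546, O = 0.06773.
Al2O3 (M=101.961): mol = 0.18644; Al = 0.37288, O = 0.55932.
SiO2 (M=60.083): mol = 1.11046; Si = 1.11046, O = 2.22092.
ΣO = 2.96785; factor = 8/ΣO = 2.69555.
K apfu = 0.13546 × 2.69555 = 0.365.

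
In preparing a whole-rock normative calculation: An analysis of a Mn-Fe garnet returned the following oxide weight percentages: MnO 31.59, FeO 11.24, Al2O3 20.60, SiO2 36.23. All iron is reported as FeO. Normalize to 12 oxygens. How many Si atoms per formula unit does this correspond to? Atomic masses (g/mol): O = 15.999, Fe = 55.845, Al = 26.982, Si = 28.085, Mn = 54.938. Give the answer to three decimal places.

MnO (M=70.937): mol = 0.44532; Mn = 0.44532, O = 0.44532.
FeO (M=71.844): mol = 0.15645; Fe = 0.15645, O = 0.15645.
Al2O3 (M=101.961): mol = 0.20204; Al = 0.40408, O = 0.60612.
SiO2 (M=60.083): mol = 0.60300; Si = 0.60300, O = 1.20600.
ΣO = 2.41389; factor = 12/ΣO = 4.97123.
Si apfu = 0.60300 × 4.97123 = 2.998.

2.998 Si apfu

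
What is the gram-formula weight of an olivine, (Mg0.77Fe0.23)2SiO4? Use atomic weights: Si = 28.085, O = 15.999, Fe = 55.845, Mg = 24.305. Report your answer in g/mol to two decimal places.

The formula mass is the sum 1.54*24.305 + 0.46*55.845 + 1*28.085 + 4*15.999.

155.20 g/mol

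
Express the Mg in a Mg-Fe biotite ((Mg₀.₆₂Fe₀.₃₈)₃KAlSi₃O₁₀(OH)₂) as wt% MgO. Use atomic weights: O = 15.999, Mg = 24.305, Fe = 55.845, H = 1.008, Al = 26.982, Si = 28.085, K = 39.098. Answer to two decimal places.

Molar mass of (Mg₀.₆₂Fe₀.₃₈)₃KAlSi₃O₁₀(OH)₂ = 1.86×24.305 + 1.14×55.845 + 1×39.098 + 1×26.982 + 3×28.085 + 12×15.999 + 2×1.008 = 453.210 g/mol.
Each formula unit contains 1.86 Mg, equivalent to 1.86/1 = 1.8600 mol MgO.
M(MgO) = 1×24.305 + 1×15.999 = 40.304 g/mol.
Mass of MgO per formula unit = 1.8600 × 40.304 = 74.965 g.
MgO wt% = 74.965 / 453.210 × 100 = 16.54%.

16.54 wt%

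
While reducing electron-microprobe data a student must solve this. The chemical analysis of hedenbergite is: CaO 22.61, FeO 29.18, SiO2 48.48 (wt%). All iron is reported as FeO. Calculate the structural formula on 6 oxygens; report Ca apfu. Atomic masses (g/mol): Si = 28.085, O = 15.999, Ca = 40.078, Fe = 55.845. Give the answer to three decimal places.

CaO (M=56.077): mol = 0.40320; Ca = 0.40320, O = 0.40320.
FeO (M=71.844): mol = 0.40616; Fe = 0.40616, O = 0.40616.
SiO2 (M=60.083): mol = 0.80688; Si = 0.80688, O = 1.61376.
ΣO = 2.42312; factor = 6/ΣO = 2.47615.
Ca apfu = 0.40320 × 2.47615 = 0.998.

0.998 Ca apfu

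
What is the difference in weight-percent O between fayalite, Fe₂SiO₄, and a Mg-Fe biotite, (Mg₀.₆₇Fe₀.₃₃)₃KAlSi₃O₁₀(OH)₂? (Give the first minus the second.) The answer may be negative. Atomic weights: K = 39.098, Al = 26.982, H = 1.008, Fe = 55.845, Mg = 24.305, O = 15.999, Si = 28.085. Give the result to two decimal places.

O in Fe₂SiO₄: molar mass 203.771 g/mol; 4×15.999 = 63.996 g → 31.41 wt%.
O in (Mg₀.₆₇Fe₀.₃₃)₃KAlSi₃O₁₀(OH)₂: molar mass 448.479 g/mol; 12×15.999 = 191.988 g → 42.81 wt%.
Difference = 31.41 − 42.81 = -11.40 percentage points.

-11.40 percentage points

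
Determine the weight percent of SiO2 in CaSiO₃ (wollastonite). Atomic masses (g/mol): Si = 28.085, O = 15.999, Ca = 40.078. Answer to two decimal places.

Molar mass of CaSiO₃ = 1·40.078 + 1·28.085 + 3·15.999 = 116.160 g/mol.
Each formula unit contains 1 Si, equivalent to 1/1 = 1.0000 mol SiO2.
M(SiO2) = 1×28.085 + 2×15.999 = 60.083 g/mol.
Mass of SiO2 per formula unit = 1.0000 × 60.083 = 60.083 g.
SiO2 wt% = 60.083 / 116.160 × 100 = 51.72%.

51.72 wt%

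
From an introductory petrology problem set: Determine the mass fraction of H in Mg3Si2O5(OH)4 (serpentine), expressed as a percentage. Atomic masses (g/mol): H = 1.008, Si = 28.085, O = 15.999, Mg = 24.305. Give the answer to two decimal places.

1.46 mass %

Formula mass = 3*24.305 + 2*28.085 + 9*15.999 + 4*1.008 = 277.108 g/mol, of which 4.032 g is H.
So H makes up 4.032/277.108 = 0.0146 of the mass, i.e. 1.46%.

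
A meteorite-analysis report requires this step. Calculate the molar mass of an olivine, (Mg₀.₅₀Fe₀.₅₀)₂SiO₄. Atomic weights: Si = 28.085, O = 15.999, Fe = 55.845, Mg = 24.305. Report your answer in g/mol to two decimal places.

172.23 g/mol

Mg: 1 × 24.305 = 24.3050
Fe: 1 × 55.845 = 55.8450
Si: 1 × 28.085 = 28.0850
O: 4 × 15.999 = 63.9960
Summing the contributions gives the formula mass.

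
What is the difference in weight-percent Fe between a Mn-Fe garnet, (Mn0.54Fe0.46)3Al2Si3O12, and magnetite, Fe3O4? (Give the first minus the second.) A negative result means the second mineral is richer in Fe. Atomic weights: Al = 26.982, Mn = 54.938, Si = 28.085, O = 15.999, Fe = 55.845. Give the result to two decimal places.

-56.83 percentage points

M((Mn0.54Fe0.46)3Al2Si3O12) = 496.273 g/mol, so wt% Fe = 77.066/496.273 × 100 = 15.53%.
M(Fe3O4) = 231.531 g/mol, so wt% Fe = 167.535/231.531 × 100 = 72.36%.
15.53 − 72.36 = -56.83 pp.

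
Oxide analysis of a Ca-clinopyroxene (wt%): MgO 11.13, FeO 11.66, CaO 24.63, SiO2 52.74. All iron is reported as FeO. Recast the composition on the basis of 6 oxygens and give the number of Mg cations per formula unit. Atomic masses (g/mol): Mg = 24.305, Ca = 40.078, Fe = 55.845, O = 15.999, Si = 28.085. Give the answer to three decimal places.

MgO (M=40.304): mol = 0.27615; Mg = 0.27615, O = 0.27615.
FeO (M=71.844): mol = 0.16230; Fe = 0.16230, O = 0.16230.
CaO (M=56.077): mol = 0.43922; Ca = 0.43922, O = 0.43922.
SiO2 (M=60.083): mol = 0.87779; Si = 0.87779, O = 1.75558.
ΣO = 2.63325; factor = 6/ΣO = 2.27855.
Mg apfu = 0.27615 × 2.27855 = 0.629.

0.629 Mg apfu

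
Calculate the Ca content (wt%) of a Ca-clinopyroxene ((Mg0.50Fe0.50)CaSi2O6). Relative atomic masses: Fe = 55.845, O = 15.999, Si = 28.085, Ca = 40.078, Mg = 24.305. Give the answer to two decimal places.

17.25 wt%

M((Mg0.50Fe0.50)CaSi2O6) = 232.317 g/mol.
Ca contributes 1 × 40.078 = 40.078 g per mole.
40.078/232.317 = 0.1725 → 17.25%.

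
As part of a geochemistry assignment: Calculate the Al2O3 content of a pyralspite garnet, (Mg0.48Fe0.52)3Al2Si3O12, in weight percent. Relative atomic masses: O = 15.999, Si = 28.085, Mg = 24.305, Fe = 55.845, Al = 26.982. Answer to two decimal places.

22.54 wt%

Molar mass of (Mg0.48Fe0.52)3Al2Si3O12 = 1.44*24.305 + 1.56*55.845 + 2*26.982 + 3*28.085 + 12*15.999 = 452.324 g/mol.
Each formula unit contains 2 Al, equivalent to 2/2 = 1.0000 mol Al2O3.
M(Al2O3) = 2×26.982 + 3×15.999 = 101.961 g/mol.
Mass of Al2O3 per formula unit = 1.0000 × 101.961 = 101.961 g.
Al2O3 wt% = 101.961 / 452.324 × 100 = 22.54%.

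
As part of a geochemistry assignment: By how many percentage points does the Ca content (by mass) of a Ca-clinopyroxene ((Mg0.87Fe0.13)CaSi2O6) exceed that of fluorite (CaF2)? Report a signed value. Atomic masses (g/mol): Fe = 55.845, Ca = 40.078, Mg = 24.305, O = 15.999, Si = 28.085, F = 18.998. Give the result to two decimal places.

M((Mg0.87Fe0.13)CaSi2O6) = 220.647 g/mol, so wt% Ca = 40.078/220.647 × 100 = 18.16%.
M(CaF2) = 78.074 g/mol, so wt% Ca = 40.078/78.074 × 100 = 51.33%.
18.16 − 51.33 = -33.17 pp.

-33.17 percentage points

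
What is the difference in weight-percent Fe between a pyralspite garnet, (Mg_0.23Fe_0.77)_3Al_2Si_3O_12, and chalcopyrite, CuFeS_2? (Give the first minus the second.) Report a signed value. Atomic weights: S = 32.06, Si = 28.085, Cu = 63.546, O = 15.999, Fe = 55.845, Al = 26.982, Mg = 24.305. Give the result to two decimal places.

M((Mg_0.23Fe_0.77)_3Al_2Si_3O_12) = 475.979 g/mol, so wt% Fe = 129.002/475.979 × 100 = 27.10%.
M(CuFeS_2) = 183.511 g/mol, so wt% Fe = 55.845/183.511 × 100 = 30.43%.
27.10 − 30.43 = -3.33 pp.

-3.33 percentage points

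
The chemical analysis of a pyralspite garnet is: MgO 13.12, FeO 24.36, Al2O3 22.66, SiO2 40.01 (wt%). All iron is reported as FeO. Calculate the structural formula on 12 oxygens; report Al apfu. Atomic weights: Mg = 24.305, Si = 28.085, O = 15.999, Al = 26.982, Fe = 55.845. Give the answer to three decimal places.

13.12 wt% MgO ÷ 40.304 g/mol = 0.32553 mol, giving 0.32553 Mg and 0.32553 O.
24.36 wt% FeO ÷ 71.844 g/mol = 0.33907 mol, giving 0.33907 Fe and 0.33907 O.
22.66 wt% Al2O3 ÷ 101.961 g/mol = 0.22224 mol, giving 0.44448 Al and 0.66672 O.
40.01 wt% SiO2 ÷ 60.083 g/mol = 0.66591 mol, giving 0.66591 Si and 1.33182 O.
Oxygen sums to 2.66314; scaling by 12/2.66314 = 4.50596 puts the formula on 12 O.
Al: 0.44448 × 4.50596 = 2.003 atoms per formula unit.

2.003 Al apfu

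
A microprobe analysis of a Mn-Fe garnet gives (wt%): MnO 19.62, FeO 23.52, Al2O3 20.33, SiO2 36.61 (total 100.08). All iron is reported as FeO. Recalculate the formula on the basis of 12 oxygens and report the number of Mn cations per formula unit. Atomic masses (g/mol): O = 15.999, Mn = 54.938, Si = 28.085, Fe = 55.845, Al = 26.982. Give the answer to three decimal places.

MnO (M=70.937): mol = 0.27658; Mn = 0.27658, O = 0.27658.
FeO (M=71.844): mol = 0.32738; Fe = 0.32738, O = 0.32738.
Al2O3 (M=101.961): mol = 0.19939; Al = 0.39878, O = 0.59817.
SiO2 (M=60.083): mol = 0.60932; Si = 0.60932, O = 1.21864.
ΣO = 2.42077; factor = 12/ΣO = 4.95710.
Mn apfu = 0.27658 × 4.95710 = 1.371.

1.371 Mn apfu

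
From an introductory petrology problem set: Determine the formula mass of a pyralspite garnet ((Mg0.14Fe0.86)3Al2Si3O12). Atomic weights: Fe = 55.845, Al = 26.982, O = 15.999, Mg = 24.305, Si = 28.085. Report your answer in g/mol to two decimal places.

Mg: 0.42 × 24.305 = 10.2081
Fe: 2.58 × 55.845 = 144.0801
Al: 2 × 26.982 = 53.9640
Si: 3 × 28.085 = 84.2550
O: 12 × 15.999 = 191.9880
Summing the contributions gives the formula mass.

484.50 g/mol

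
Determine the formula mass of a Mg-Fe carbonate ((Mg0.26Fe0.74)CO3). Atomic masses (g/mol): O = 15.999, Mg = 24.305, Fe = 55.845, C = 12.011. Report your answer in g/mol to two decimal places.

107.65 g/mol

The formula mass is the sum 0.26(24.305) + 0.74(55.845) + 1(12.011) + 3(15.999).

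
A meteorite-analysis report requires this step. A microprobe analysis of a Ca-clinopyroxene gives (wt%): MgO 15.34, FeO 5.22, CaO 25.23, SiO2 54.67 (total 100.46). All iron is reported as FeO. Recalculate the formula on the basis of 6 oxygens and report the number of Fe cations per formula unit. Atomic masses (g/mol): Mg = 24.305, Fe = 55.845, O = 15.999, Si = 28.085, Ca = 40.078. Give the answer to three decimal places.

MgO: 15.34/40.304 = 0.38061 mol → 0.38061 mol Mg, 0.38061 mol O.
FeO: 5.22/71.844 = 0.07266 mol → 0.07266 mol Fe, 0.07266 mol O.
CaO: 25.23/56.077 = 0.44992 mol → 0.44992 mol Ca, 0.44992 mol O.
SiO2: 54.67/60.083 = 0.90991 mol → 0.90991 mol Si, 1.81982 mol O.
Total oxygen = 2.72301 mol. Normalization factor = 6/2.72301 = 2.20344.
Fe per 6 O = 0.07266 × 2.20344 = 0.160.

0.160 Fe apfu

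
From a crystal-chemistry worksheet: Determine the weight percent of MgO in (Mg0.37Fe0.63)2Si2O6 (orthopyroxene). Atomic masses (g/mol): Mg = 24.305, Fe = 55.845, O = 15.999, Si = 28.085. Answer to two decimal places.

12.40 wt%

Molar mass of (Mg0.37Fe0.63)2Si2O6 = 0.74·24.305 + 1.26·55.845 + 2·28.085 + 6·15.999 = 240.514 g/mol.
Each formula unit contains 0.74 Mg, equivalent to 0.74/1 = 0.7400 mol MgO.
M(MgO) = 1×24.305 + 1×15.999 = 40.304 g/mol.
Mass of MgO per formula unit = 0.7400 × 40.304 = 29.825 g.
MgO wt% = 29.825 / 240.514 × 100 = 12.40%.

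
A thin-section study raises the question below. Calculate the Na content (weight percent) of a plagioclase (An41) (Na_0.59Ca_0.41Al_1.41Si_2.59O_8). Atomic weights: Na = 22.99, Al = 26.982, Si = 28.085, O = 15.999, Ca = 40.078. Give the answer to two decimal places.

M(Na_0.59Ca_0.41Al_1.41Si_2.59O_8) = 268.773 g/mol.
Na contributes 0.59 × 22.99 = 13.564 g per mole.
13.564/268.773 = 0.0505 → 5.05%.

5.05 weight percent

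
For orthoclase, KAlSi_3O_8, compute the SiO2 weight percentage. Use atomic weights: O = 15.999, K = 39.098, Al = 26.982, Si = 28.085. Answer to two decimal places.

Formula mass = 278.327 g/mol.
3 Si → 3.0000 mol SiO2 per formula unit; M(SiO2) = 60.083, so SiO2 mass = 180.249 g.
180.249/278.327 × 100 = 64.76 wt%.

64.76 wt%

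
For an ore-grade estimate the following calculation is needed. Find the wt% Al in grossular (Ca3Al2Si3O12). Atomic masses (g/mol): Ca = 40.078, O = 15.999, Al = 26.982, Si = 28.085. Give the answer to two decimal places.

11.98 mass %

M(Ca3Al2Si3O12) = 450.441 g/mol.
Al contributes 2 × 26.982 = 53.964 g per mole.
53.964/450.441 = 0.1198 → 11.98%.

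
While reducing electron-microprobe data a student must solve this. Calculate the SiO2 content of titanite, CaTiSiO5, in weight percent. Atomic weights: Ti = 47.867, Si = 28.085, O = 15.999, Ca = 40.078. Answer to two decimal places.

30.65 wt%

M(CaTiSiO5) = 196.025 g/mol; M(SiO2) = 60.083 g/mol.
Moles SiO2 per formula unit = 1 Si ÷ 1 = 1.0000.
SiO2 fraction = (1.0000 × 60.083) / 196.025 = 60.083/196.025 = 0.3065.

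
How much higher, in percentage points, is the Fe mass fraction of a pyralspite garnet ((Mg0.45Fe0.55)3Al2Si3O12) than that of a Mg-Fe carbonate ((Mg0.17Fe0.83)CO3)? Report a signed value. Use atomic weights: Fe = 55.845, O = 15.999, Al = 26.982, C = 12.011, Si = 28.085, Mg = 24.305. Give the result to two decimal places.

M((Mg0.45Fe0.55)3Al2Si3O12) = 455.163 g/mol, so wt% Fe = 92.144/455.163 × 100 = 20.24%.
M((Mg0.17Fe0.83)CO3) = 110.491 g/mol, so wt% Fe = 46.351/110.491 × 100 = 41.95%.
20.24 − 41.95 = -21.71 pp.

-21.71 percentage points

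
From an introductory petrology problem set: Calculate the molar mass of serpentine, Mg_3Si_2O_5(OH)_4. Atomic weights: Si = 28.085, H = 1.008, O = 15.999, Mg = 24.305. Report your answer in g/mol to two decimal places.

M = 3(24.305) + 2(28.085) + 9(15.999) + 4(1.008)

277.11 g/mol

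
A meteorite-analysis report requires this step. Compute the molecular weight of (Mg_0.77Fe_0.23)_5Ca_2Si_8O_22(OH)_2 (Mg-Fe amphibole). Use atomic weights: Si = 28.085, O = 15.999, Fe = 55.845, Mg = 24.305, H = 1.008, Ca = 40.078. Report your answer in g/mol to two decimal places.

848.62 g/mol

M = 3.85(24.305) + 1.15(55.845) + 2(40.078) + 8(28.085) + 24(15.999) + 2(1.008)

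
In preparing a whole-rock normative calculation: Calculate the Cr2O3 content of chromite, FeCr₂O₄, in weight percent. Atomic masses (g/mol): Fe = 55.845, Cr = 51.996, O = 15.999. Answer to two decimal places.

67.90 wt%

Formula mass = 223.833 g/mol.
2 Cr → 1.0000 mol Cr2O3 per formula unit; M(Cr2O3) = 151.989, so Cr2O3 mass = 151.989 g.
151.989/223.833 × 100 = 67.90 wt%.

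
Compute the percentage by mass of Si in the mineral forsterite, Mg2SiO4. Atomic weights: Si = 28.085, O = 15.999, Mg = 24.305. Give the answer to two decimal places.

M(Mg2SiO4) = 140.691 g/mol.
Si contributes 1 × 28.085 = 28.085 g per mole.
28.085/140.691 = 0.1996 → 19.96%.

19.96 weight percent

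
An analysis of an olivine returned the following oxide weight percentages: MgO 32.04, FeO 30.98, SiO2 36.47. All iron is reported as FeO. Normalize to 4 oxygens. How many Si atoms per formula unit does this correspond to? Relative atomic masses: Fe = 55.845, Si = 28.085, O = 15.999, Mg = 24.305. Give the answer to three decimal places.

32.04 wt% MgO ÷ 40.304 g/mol = 0.79496 mol, giving 0.79496 Mg and 0.79496 O.
30.98 wt% FeO ÷ 71.844 g/mol = 0.43121 mol, giving 0.43121 Fe and 0.43121 O.
36.47 wt% SiO2 ÷ 60.083 g/mol = 0.60699 mol, giving 0.60699 Si and 1.21398 O.
Oxygen sums to 2.44015; scaling by 4/2.44015 = 1.63924 puts the formula on 4 O.
Si: 0.60699 × 1.63924 = 0.995 atoms per formula unit.

0.995 Si apfu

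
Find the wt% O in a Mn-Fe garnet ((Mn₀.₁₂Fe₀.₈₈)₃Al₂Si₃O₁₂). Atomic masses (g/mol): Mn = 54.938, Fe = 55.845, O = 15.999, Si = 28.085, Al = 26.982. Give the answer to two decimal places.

Molar mass of (Mn₀.₁₂Fe₀.₈₈)₃Al₂Si₃O₁₂: 0.36·54.938 + 2.64·55.845 + 2·26.982 + 3·28.085 + 12·15.999 = 497.415 g/mol.
Mass of O per formula unit: 12 × 15.999 = 191.988 g.
Weight fraction O = 191.988 / 497.415 = 0.3860.

38.60 mass %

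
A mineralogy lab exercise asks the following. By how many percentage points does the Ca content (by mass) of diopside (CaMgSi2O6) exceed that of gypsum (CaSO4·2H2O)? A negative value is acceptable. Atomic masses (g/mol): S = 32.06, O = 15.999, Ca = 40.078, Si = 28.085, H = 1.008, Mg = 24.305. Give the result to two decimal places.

First mineral: 40.078 g Ca in 216.547 g formula = 18.51 wt% Ca.
Second mineral: 40.078 g Ca in 172.164 g formula = 23.28 wt% Ca.
18.51% − 23.28% gives a difference of -4.77 percentage points.

-4.77 percentage points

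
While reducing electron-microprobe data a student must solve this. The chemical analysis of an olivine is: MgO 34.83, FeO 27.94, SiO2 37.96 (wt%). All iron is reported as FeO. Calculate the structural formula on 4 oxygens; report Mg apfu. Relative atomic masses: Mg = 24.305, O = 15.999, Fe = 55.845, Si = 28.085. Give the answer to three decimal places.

1.374 Mg apfu

MgO (M=40.304): mol = 0.86418; Mg = 0.86418, O = 0.86418.
FeO (M=71.844): mol = 0.38890; Fe = 0.38890, O = 0.38890.
SiO2 (M=60.083): mol = 0.63179; Si = 0.63179, O = 1.26358.
ΣO = 2.51666; factor = 4/ΣO = 1.58941.
Mg apfu = 0.86418 × 1.58941 = 1.374.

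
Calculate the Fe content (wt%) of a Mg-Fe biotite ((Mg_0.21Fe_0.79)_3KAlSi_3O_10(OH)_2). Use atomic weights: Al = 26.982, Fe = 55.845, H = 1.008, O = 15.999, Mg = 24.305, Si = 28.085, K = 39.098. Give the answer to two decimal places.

Molar mass of (Mg_0.21Fe_0.79)_3KAlSi_3O_10(OH)_2: 0.63*24.305 + 2.37*55.845 + 1*39.098 + 1*26.982 + 3*28.085 + 12*15.999 + 2*1.008 = 492.004 g/mol.
Mass of Fe per formula unit: 2.37 × 55.845 = 132.353 g.
Weight fraction Fe = 132.353 / 492.004 = 0.2690.

26.90 wt%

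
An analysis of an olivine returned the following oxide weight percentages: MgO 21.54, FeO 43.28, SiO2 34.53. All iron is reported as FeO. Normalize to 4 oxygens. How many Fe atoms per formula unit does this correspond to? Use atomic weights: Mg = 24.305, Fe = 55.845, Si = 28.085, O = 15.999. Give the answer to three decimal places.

21.54 wt% MgO ÷ 40.304 g/mol = 0.53444 mol, giving 0.53444 Mg and 0.53444 O.
43.28 wt% FeO ÷ 71.844 g/mol = 0.60242 mol, giving 0.60242 Fe and 0.60242 O.
34.53 wt% SiO2 ÷ 60.083 g/mol = 0.57470 mol, giving 0.57470 Si and 1.14940 O.
Oxygen sums to 2.28626; scaling by 4/2.28626 = 1.74958 puts the formula on 4 O.
Fe: 0.60242 × 1.74958 = 1.054 atoms per formula unit.

1.054 Fe apfu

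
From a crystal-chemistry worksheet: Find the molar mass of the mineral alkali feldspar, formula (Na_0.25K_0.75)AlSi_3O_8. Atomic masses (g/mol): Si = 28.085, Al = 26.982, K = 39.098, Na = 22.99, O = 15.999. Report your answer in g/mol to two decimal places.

M = 0.25×22.99 + 0.75×39.098 + 1×26.982 + 3×28.085 + 8×15.999

274.30 g/mol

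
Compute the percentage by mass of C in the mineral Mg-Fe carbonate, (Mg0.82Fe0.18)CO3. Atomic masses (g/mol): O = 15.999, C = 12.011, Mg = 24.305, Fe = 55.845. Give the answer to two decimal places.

Molar mass of (Mg0.82Fe0.18)CO3: 0.82×24.305 + 0.18×55.845 + 1×12.011 + 3×15.999 = 89.990 g/mol.
Mass of C per formula unit: 1 × 12.011 = 12.011 g.
Weight fraction C = 12.011 / 89.990 = 0.1335.

13.35 weight percent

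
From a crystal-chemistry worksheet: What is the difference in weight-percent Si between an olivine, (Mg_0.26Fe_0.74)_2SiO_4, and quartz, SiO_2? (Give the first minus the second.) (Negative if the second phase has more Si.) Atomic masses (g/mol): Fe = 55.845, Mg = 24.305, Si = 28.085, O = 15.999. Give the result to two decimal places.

-31.75 percentage points

M((Mg_0.26Fe_0.74)_2SiO_4) = 187.370 g/mol, so wt% Si = 28.085/187.370 × 100 = 14.99%.
M(SiO_2) = 60.083 g/mol, so wt% Si = 28.085/60.083 × 100 = 46.74%.
14.99 − 46.74 = -31.75 pp.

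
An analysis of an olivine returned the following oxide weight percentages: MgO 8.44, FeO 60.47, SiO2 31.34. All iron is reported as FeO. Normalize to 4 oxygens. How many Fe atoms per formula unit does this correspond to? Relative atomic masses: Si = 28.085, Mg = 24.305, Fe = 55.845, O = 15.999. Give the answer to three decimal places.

1.608 Fe apfu

8.44 wt% MgO ÷ 40.304 g/mol = 0.20941 mol, giving 0.20941 Mg and 0.20941 O.
60.47 wt% FeO ÷ 71.844 g/mol = 0.84168 mol, giving 0.84168 Fe and 0.84168 O.
31.34 wt% SiO2 ÷ 60.083 g/mol = 0.52161 mol, giving 0.52161 Si and 1.04322 O.
Oxygen sums to 2.09431; scaling by 4/2.09431 = 1.90994 puts the formula on 4 O.
Fe: 0.84168 × 1.90994 = 1.608 atoms per formula unit.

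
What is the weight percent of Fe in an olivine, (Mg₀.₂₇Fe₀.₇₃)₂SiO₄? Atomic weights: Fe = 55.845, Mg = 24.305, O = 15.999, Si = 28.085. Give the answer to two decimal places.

M((Mg₀.₂₇Fe₀.₇₃)₂SiO₄) = 186.739 g/mol.
Fe contributes 1.46 × 55.845 = 81.534 g per mole.
81.534/186.739 = 0.4366 → 43.66%.

43.66 mass %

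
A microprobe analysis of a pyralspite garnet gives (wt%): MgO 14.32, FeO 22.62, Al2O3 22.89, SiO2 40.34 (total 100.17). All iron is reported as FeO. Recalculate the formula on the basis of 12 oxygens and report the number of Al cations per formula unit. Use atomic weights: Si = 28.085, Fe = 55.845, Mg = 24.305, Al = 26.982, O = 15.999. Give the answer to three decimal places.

14.32 wt% MgO ÷ 40.304 g/mol = 0.35530 mol, giving 0.35530 Mg and 0.35530 O.
22.62 wt% FeO ÷ 71.844 g/mol = 0.31485 mol, giving 0.31485 Fe and 0.31485 O.
22.89 wt% Al2O3 ÷ 101.961 g/mol = 0.22450 mol, giving 0.44900 Al and 0.67350 O.
40.34 wt% SiO2 ÷ 60.083 g/mol = 0.67140 mol, giving 0.67140 Si and 1.34280 O.
Oxygen sums to 2.68645; scaling by 12/2.68645 = 4.46686 puts the formula on 12 O.
Al: 0.44900 × 4.46686 = 2.006 atoms per formula unit.

2.006 Al apfu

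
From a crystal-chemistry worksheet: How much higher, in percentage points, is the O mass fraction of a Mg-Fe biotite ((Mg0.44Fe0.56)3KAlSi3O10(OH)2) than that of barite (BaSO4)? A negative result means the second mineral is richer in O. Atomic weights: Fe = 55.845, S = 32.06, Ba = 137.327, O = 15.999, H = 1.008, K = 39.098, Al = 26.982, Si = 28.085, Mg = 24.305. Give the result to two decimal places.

M((Mg0.44Fe0.56)3KAlSi3O10(OH)2) = 470.241 g/mol, so wt% O = 191.988/470.241 × 100 = 40.83%.
M(BaSO4) = 233.383 g/mol, so wt% O = 63.996/233.383 × 100 = 27.42%.
40.83 − 27.42 = 13.41 pp.

13.41 percentage points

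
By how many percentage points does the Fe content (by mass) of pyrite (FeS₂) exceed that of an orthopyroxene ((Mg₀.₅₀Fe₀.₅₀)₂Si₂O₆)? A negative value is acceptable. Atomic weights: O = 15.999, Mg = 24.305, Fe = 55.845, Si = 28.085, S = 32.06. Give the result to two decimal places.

M(FeS₂) = 119.965 g/mol, so wt% Fe = 55.845/119.965 × 100 = 46.55%.
M((Mg₀.₅₀Fe₀.₅₀)₂Si₂O₆) = 232.314 g/mol, so wt% Fe = 55.845/232.314 × 100 = 24.04%.
46.55 − 24.04 = 22.51 pp.

22.51 percentage points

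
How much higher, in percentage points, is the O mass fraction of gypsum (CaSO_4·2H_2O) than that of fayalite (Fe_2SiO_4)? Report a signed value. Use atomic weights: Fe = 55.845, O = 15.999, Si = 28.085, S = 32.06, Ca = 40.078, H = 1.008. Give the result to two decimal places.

24.35 percentage points

First mineral: 95.994 g O in 172.164 g formula = 55.76 wt% O.
Second mineral: 63.996 g O in 203.771 g formula = 31.41 wt% O.
55.76% − 31.41% gives a difference of 24.35 percentage points.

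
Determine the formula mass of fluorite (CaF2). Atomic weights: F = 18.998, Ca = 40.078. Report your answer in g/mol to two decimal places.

78.07 g/mol

M = 1·40.078 + 2·18.998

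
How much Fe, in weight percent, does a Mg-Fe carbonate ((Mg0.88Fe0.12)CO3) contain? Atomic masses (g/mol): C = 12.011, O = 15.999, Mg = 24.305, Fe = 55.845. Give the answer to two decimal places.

Formula mass = 0.88·24.305 + 0.12·55.845 + 1·12.011 + 3·15.999 = 88.098 g/mol, of which 6.701 g is Fe.
So Fe makes up 6.701/88.098 = 0.0761 of the mass, i.e. 7.61%.

7.61 weight percent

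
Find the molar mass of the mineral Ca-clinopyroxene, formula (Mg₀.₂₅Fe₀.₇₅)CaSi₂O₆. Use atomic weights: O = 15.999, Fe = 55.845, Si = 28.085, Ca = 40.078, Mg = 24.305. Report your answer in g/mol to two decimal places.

240.20 g/mol

M = 0.25(24.305) + 0.75(55.845) + 1(40.078) + 2(28.085) + 6(15.999)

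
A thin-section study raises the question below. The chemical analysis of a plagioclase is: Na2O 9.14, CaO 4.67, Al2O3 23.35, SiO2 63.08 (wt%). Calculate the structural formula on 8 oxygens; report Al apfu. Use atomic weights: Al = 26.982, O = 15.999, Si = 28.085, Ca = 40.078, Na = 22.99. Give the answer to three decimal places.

1.214 Al apfu

Na2O (M=61.979): mol = 0.14747; Na = 0.29494, O = 0.14747.
CaO (M=56.077): mol = 0.08328; Ca = 0.08328, O = 0.08328.
Al2O3 (M=101.961): mol = 0.22901; Al = 0.45802, O = 0.68703.
SiO2 (M=60.083): mol = 1.04988; Si = 1.04988, O = 2.09976.
ΣO = 3.01754; factor = 8/ΣO = 2.65117.
Al apfu = 0.45802 × 2.65117 = 1.214.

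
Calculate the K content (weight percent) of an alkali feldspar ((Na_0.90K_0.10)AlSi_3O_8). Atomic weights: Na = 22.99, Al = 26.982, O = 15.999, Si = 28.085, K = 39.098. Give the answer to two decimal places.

1.48 weight percent

Formula mass = 0.90*22.99 + 0.10*39.098 + 1*26.982 + 3*28.085 + 8*15.999 = 263.830 g/mol, of which 3.910 g is K.
So K makes up 3.910/263.830 = 0.0148 of the mass, i.e. 1.48%.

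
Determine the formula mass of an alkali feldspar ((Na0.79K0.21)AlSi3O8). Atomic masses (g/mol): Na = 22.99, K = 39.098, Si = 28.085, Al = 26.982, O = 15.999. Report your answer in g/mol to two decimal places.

The formula mass is the sum 0.79(22.99) + 0.21(39.098) + 1(26.982) + 3(28.085) + 8(15.999).

265.60 g/mol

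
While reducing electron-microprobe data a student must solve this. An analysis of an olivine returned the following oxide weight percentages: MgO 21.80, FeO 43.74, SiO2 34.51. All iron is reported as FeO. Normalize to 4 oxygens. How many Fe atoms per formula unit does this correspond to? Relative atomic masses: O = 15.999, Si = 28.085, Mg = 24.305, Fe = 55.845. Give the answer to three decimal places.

21.80 wt% MgO ÷ 40.304 g/mol = 0.54089 mol, giving 0.54089 Mg and 0.54089 O.
43.74 wt% FeO ÷ 71.844 g/mol = 0.60882 mol, giving 0.60882 Fe and 0.60882 O.
34.51 wt% SiO2 ÷ 60.083 g/mol = 0.57437 mol, giving 0.57437 Si and 1.14874 O.
Oxygen sums to 2.29845; scaling by 4/2.29845 = 1.74030 puts the formula on 4 O.
Fe: 0.60882 × 1.74030 = 1.060 atoms per formula unit.

1.060 Fe apfu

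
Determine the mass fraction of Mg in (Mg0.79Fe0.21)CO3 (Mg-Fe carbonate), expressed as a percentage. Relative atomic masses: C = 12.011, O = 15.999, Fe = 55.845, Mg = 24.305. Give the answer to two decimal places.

M((Mg0.79Fe0.21)CO3) = 90.936 g/mol.
Mg contributes 0.79 × 24.305 = 19.201 g per mole.
19.201/90.936 = 0.2111 → 21.11%.

21.11 wt%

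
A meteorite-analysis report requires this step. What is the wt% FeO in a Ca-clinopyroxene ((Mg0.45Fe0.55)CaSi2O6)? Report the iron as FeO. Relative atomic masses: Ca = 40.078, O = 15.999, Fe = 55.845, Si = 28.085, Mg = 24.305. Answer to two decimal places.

16.89 wt%

M((Mg0.45Fe0.55)CaSi2O6) = 233.894 g/mol; M(FeO) = 71.844 g/mol.
Moles FeO per formula unit = 0.55 Fe ÷ 1 = 0.5500.
FeO fraction = (0.5500 × 71.844) / 233.894 = 39.514/233.894 = 0.1689.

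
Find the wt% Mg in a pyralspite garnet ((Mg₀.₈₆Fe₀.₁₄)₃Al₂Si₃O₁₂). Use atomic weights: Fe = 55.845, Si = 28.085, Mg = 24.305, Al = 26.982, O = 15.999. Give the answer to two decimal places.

M((Mg₀.₈₆Fe₀.₁₄)₃Al₂Si₃O₁₂) = 416.369 g/mol.
Mg contributes 2.58 × 24.305 = 62.707 g per mole.
62.707/416.369 = 0.1506 → 15.06%.

15.06 weight percent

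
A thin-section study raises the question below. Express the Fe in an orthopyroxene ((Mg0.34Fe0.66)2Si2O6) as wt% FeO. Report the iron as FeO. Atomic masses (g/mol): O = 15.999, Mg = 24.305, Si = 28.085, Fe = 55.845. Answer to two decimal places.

M((Mg0.34Fe0.66)2Si2O6) = 242.407 g/mol; M(FeO) = 71.844 g/mol.
Moles FeO per formula unit = 1.32 Fe ÷ 1 = 1.3200.
FeO fraction = (1.3200 × 71.844) / 242.407 = 94.834/242.407 = 0.3912.

39.12 wt%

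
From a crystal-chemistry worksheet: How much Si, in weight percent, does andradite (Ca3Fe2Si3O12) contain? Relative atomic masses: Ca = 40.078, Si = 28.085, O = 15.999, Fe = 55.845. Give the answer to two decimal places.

M(Ca3Fe2Si3O12) = 508.167 g/mol.
Si contributes 3 × 28.085 = 84.255 g per mole.
84.255/508.167 = 0.1658 → 16.58%.

16.58 weight percent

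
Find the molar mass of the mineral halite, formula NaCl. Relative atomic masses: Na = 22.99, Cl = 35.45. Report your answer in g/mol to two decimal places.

M = 1·22.99 + 1·35.45

58.44 g/mol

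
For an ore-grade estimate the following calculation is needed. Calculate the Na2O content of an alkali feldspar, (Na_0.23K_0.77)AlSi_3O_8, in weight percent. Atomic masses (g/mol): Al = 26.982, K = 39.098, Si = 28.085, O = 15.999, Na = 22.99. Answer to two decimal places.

2.60 wt%

Formula mass = 274.622 g/mol.
0.23 Na → 0.1150 mol Na2O per formula unit; M(Na2O) = 61.979, so Na2O mass = 7.128 g.
7.128/274.622 × 100 = 2.60 wt%.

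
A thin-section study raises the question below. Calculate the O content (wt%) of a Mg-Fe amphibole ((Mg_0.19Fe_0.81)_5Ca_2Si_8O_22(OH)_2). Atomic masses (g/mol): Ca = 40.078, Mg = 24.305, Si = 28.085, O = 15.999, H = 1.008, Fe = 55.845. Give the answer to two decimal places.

40.84 wt%

Formula mass = 0.95×24.305 + 4.05×55.845 + 2×40.078 + 8×28.085 + 24×15.999 + 2×1.008 = 940.090 g/mol, of which 383.976 g is O.
So O makes up 383.976/940.090 = 0.4084 of the mass, i.e. 40.84%.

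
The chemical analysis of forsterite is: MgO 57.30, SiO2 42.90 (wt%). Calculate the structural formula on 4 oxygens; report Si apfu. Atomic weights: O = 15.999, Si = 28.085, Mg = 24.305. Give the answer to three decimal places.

57.30 wt% MgO ÷ 40.304 g/mol = 1.42170 mol, giving 1.42170 Mg and 1.42170 O.
42.90 wt% SiO2 ÷ 60.083 g/mol = 0.71401 mol, giving 0.71401 Si and 1.42802 O.
Oxygen sums to 2.84972; scaling by 4/2.84972 = 1.40365 puts the formula on 4 O.
Si: 0.71401 × 1.40365 = 1.002 atoms per formula unit.

1.002 Si apfu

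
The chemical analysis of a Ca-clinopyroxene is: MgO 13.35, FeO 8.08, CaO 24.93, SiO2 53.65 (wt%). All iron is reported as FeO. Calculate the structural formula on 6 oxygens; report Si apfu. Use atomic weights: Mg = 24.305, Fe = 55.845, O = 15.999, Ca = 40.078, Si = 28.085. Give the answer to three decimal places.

MgO: 13.35/40.304 = 0.33123 mol → 0.33123 mol Mg, 0.33123 mol O.
FeO: 8.08/71.844 = 0.11247 mol → 0.11247 mol Fe, 0.11247 mol O.
CaO: 24.93/56.077 = 0.44457 mol → 0.44457 mol Ca, 0.44457 mol O.
SiO2: 53.65/60.083 = 0.89293 mol → 0.89293 mol Si, 1.78586 mol O.
Total oxygen = 2.67413 mol. Normalization factor = 6/2.67413 = 2.24372.
Si per 6 O = 0.89293 × 2.24372 = 2.003.

2.003 Si apfu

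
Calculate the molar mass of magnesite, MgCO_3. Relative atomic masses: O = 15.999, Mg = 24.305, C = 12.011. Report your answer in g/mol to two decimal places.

84.31 g/mol

The formula mass is the sum 1·24.305 + 1·12.011 + 3·15.999.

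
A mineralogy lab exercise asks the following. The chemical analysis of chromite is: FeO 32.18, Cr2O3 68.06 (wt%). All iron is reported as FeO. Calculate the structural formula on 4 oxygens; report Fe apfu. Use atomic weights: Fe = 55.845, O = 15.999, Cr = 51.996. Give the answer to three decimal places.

1.000 Fe apfu

FeO: 32.18/71.844 = 0.44791 mol → 0.44791 mol Fe, 0.44791 mol O.
Cr2O3: 68.06/151.989 = 0.44780 mol → 0.89560 mol Cr, 1.34340 mol O.
Total oxygen = 1.79131 mol. Normalization factor = 4/1.79131 = 2.23300.
Fe per 4 O = 0.44791 × 2.23300 = 1.000.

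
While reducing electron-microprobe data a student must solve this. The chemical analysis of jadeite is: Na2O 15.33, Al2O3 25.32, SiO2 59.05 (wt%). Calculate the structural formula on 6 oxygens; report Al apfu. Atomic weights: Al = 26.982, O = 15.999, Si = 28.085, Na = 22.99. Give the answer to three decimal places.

15.33 wt% Na2O ÷ 61.979 g/mol = 0.24734 mol, giving 0.49468 Na and 0.24734 O.
25.32 wt% Al2O3 ÷ 101.961 g/mol = 0.24833 mol, giving 0.49666 Al and 0.74499 O.
59.05 wt% SiO2 ÷ 60.083 g/mol = 0.98281 mol, giving 0.98281 Si and 1.96562 O.
Oxygen sums to 2.95795; scaling by 6/2.95795 = 2.02843 puts the formula on 6 O.
Al: 0.49666 × 2.02843 = 1.007 atoms per formula unit.

1.007 Al apfu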